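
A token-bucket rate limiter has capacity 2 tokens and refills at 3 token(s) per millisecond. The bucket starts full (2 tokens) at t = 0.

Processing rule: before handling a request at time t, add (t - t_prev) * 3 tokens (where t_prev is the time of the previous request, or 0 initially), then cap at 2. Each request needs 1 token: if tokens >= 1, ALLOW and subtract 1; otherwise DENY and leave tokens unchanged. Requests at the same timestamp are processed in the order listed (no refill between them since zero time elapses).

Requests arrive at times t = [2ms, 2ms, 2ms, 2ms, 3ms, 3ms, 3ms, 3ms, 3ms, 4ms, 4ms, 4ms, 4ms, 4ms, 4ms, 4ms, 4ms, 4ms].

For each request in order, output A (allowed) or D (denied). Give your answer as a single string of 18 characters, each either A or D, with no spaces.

Simulating step by step:
  req#1 t=2ms: ALLOW
  req#2 t=2ms: ALLOW
  req#3 t=2ms: DENY
  req#4 t=2ms: DENY
  req#5 t=3ms: ALLOW
  req#6 t=3ms: ALLOW
  req#7 t=3ms: DENY
  req#8 t=3ms: DENY
  req#9 t=3ms: DENY
  req#10 t=4ms: ALLOW
  req#11 t=4ms: ALLOW
  req#12 t=4ms: DENY
  req#13 t=4ms: DENY
  req#14 t=4ms: DENY
  req#15 t=4ms: DENY
  req#16 t=4ms: DENY
  req#17 t=4ms: DENY
  req#18 t=4ms: DENY

Answer: AADDAADDDAADDDDDDD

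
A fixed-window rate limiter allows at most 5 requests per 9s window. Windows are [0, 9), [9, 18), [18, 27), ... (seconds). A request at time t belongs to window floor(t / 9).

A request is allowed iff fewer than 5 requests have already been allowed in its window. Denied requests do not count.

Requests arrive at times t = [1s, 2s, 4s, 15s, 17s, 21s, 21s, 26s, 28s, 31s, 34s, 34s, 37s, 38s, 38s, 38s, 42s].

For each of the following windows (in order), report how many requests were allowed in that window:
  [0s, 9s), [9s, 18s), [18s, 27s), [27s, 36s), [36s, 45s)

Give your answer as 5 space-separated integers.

Answer: 3 2 3 4 5

Derivation:
Processing requests:
  req#1 t=1s (window 0): ALLOW
  req#2 t=2s (window 0): ALLOW
  req#3 t=4s (window 0): ALLOW
  req#4 t=15s (window 1): ALLOW
  req#5 t=17s (window 1): ALLOW
  req#6 t=21s (window 2): ALLOW
  req#7 t=21s (window 2): ALLOW
  req#8 t=26s (window 2): ALLOW
  req#9 t=28s (window 3): ALLOW
  req#10 t=31s (window 3): ALLOW
  req#11 t=34s (window 3): ALLOW
  req#12 t=34s (window 3): ALLOW
  req#13 t=37s (window 4): ALLOW
  req#14 t=38s (window 4): ALLOW
  req#15 t=38s (window 4): ALLOW
  req#16 t=38s (window 4): ALLOW
  req#17 t=42s (window 4): ALLOW

Allowed counts by window: 3 2 3 4 5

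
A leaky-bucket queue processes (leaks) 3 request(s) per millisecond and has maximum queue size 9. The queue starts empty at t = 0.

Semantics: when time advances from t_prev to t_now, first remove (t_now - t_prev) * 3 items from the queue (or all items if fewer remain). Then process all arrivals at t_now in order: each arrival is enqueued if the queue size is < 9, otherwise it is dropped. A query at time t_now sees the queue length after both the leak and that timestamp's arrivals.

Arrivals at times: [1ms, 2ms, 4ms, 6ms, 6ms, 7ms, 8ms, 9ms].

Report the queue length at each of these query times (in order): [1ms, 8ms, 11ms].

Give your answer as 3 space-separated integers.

Queue lengths at query times:
  query t=1ms: backlog = 1
  query t=8ms: backlog = 1
  query t=11ms: backlog = 0

Answer: 1 1 0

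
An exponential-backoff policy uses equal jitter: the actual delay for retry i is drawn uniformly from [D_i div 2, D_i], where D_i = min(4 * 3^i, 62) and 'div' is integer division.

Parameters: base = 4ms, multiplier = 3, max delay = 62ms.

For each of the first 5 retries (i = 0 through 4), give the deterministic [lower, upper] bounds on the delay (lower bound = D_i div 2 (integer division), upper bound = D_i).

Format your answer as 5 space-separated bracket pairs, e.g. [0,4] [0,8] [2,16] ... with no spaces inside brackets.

Computing bounds per retry:
  i=0: D_i=min(4*3^0,62)=4, bounds=[2,4]
  i=1: D_i=min(4*3^1,62)=12, bounds=[6,12]
  i=2: D_i=min(4*3^2,62)=36, bounds=[18,36]
  i=3: D_i=min(4*3^3,62)=62, bounds=[31,62]
  i=4: D_i=min(4*3^4,62)=62, bounds=[31,62]

Answer: [2,4] [6,12] [18,36] [31,62] [31,62]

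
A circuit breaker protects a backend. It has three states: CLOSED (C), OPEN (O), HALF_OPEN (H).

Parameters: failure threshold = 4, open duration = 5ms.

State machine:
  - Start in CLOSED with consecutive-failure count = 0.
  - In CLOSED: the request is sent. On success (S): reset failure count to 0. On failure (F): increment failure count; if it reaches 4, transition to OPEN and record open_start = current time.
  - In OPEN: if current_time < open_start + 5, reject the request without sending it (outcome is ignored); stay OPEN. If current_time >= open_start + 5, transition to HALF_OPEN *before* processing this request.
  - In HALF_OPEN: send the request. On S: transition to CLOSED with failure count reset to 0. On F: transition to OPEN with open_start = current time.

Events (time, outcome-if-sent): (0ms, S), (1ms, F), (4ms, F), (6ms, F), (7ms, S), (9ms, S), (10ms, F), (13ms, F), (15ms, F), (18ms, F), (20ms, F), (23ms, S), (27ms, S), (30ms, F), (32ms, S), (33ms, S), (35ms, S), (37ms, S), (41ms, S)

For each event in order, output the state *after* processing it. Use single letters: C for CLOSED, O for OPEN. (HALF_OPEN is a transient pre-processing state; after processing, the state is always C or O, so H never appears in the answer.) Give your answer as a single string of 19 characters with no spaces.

State after each event:
  event#1 t=0ms outcome=S: state=CLOSED
  event#2 t=1ms outcome=F: state=CLOSED
  event#3 t=4ms outcome=F: state=CLOSED
  event#4 t=6ms outcome=F: state=CLOSED
  event#5 t=7ms outcome=S: state=CLOSED
  event#6 t=9ms outcome=S: state=CLOSED
  event#7 t=10ms outcome=F: state=CLOSED
  event#8 t=13ms outcome=F: state=CLOSED
  event#9 t=15ms outcome=F: state=CLOSED
  event#10 t=18ms outcome=F: state=OPEN
  event#11 t=20ms outcome=F: state=OPEN
  event#12 t=23ms outcome=S: state=CLOSED
  event#13 t=27ms outcome=S: state=CLOSED
  event#14 t=30ms outcome=F: state=CLOSED
  event#15 t=32ms outcome=S: state=CLOSED
  event#16 t=33ms outcome=S: state=CLOSED
  event#17 t=35ms outcome=S: state=CLOSED
  event#18 t=37ms outcome=S: state=CLOSED
  event#19 t=41ms outcome=S: state=CLOSED

Answer: CCCCCCCCCOOCCCCCCCC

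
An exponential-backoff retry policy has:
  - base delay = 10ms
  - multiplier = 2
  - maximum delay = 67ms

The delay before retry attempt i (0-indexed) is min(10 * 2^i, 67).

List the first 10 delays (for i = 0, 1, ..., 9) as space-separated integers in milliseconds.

Computing each delay:
  i=0: min(10*2^0, 67) = 10
  i=1: min(10*2^1, 67) = 20
  i=2: min(10*2^2, 67) = 40
  i=3: min(10*2^3, 67) = 67
  i=4: min(10*2^4, 67) = 67
  i=5: min(10*2^5, 67) = 67
  i=6: min(10*2^6, 67) = 67
  i=7: min(10*2^7, 67) = 67
  i=8: min(10*2^8, 67) = 67
  i=9: min(10*2^9, 67) = 67

Answer: 10 20 40 67 67 67 67 67 67 67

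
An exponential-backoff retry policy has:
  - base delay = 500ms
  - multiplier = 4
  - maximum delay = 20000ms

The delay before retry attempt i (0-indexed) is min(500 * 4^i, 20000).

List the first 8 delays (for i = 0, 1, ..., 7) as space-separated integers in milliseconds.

Answer: 500 2000 8000 20000 20000 20000 20000 20000

Derivation:
Computing each delay:
  i=0: min(500*4^0, 20000) = 500
  i=1: min(500*4^1, 20000) = 2000
  i=2: min(500*4^2, 20000) = 8000
  i=3: min(500*4^3, 20000) = 20000
  i=4: min(500*4^4, 20000) = 20000
  i=5: min(500*4^5, 20000) = 20000
  i=6: min(500*4^6, 20000) = 20000
  i=7: min(500*4^7, 20000) = 20000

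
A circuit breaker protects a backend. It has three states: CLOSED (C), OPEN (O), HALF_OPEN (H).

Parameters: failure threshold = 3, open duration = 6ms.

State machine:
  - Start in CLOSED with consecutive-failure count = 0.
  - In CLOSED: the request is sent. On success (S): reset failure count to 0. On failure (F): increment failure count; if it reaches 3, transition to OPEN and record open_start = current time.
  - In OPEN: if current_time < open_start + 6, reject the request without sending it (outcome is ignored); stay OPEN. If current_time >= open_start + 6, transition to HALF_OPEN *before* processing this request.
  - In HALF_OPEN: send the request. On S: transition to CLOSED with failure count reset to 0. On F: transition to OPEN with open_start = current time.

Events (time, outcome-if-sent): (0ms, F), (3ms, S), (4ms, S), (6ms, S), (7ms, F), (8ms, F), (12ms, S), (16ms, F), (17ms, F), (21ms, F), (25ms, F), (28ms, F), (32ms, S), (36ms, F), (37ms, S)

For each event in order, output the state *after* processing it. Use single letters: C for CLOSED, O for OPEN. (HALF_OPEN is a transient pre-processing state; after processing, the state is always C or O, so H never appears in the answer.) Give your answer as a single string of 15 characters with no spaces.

State after each event:
  event#1 t=0ms outcome=F: state=CLOSED
  event#2 t=3ms outcome=S: state=CLOSED
  event#3 t=4ms outcome=S: state=CLOSED
  event#4 t=6ms outcome=S: state=CLOSED
  event#5 t=7ms outcome=F: state=CLOSED
  event#6 t=8ms outcome=F: state=CLOSED
  event#7 t=12ms outcome=S: state=CLOSED
  event#8 t=16ms outcome=F: state=CLOSED
  event#9 t=17ms outcome=F: state=CLOSED
  event#10 t=21ms outcome=F: state=OPEN
  event#11 t=25ms outcome=F: state=OPEN
  event#12 t=28ms outcome=F: state=OPEN
  event#13 t=32ms outcome=S: state=OPEN
  event#14 t=36ms outcome=F: state=OPEN
  event#15 t=37ms outcome=S: state=OPEN

Answer: CCCCCCCCCOOOOOO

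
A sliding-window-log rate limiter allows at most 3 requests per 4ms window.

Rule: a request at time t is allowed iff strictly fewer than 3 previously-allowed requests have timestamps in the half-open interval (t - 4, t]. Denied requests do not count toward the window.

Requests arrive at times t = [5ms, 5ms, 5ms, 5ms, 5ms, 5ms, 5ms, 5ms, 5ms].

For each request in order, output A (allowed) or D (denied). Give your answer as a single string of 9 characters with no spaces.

Tracking allowed requests in the window:
  req#1 t=5ms: ALLOW
  req#2 t=5ms: ALLOW
  req#3 t=5ms: ALLOW
  req#4 t=5ms: DENY
  req#5 t=5ms: DENY
  req#6 t=5ms: DENY
  req#7 t=5ms: DENY
  req#8 t=5ms: DENY
  req#9 t=5ms: DENY

Answer: AAADDDDDD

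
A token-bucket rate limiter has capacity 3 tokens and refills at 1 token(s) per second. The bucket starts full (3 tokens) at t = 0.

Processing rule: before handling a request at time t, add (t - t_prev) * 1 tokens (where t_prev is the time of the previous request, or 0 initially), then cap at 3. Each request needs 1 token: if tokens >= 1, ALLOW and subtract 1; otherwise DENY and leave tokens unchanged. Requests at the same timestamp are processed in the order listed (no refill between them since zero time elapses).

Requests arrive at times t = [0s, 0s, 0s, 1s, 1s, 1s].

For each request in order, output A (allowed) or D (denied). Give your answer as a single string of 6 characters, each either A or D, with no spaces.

Simulating step by step:
  req#1 t=0s: ALLOW
  req#2 t=0s: ALLOW
  req#3 t=0s: ALLOW
  req#4 t=1s: ALLOW
  req#5 t=1s: DENY
  req#6 t=1s: DENY

Answer: AAAADD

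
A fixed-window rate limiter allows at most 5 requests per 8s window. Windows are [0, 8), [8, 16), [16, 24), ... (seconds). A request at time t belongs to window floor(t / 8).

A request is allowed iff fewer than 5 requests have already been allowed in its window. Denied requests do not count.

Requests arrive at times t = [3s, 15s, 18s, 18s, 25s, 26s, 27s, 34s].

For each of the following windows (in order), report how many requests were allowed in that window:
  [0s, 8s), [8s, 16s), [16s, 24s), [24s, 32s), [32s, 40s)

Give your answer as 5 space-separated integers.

Processing requests:
  req#1 t=3s (window 0): ALLOW
  req#2 t=15s (window 1): ALLOW
  req#3 t=18s (window 2): ALLOW
  req#4 t=18s (window 2): ALLOW
  req#5 t=25s (window 3): ALLOW
  req#6 t=26s (window 3): ALLOW
  req#7 t=27s (window 3): ALLOW
  req#8 t=34s (window 4): ALLOW

Allowed counts by window: 1 1 2 3 1

Answer: 1 1 2 3 1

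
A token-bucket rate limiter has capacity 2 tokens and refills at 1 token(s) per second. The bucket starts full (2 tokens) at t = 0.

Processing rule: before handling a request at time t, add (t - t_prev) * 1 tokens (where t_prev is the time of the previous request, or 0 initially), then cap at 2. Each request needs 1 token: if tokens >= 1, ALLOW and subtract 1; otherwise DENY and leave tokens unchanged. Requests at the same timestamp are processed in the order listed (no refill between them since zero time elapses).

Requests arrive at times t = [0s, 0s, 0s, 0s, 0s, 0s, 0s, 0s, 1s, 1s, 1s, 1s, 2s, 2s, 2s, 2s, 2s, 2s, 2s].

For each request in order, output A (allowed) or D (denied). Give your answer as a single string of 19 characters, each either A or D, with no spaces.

Answer: AADDDDDDADDDADDDDDD

Derivation:
Simulating step by step:
  req#1 t=0s: ALLOW
  req#2 t=0s: ALLOW
  req#3 t=0s: DENY
  req#4 t=0s: DENY
  req#5 t=0s: DENY
  req#6 t=0s: DENY
  req#7 t=0s: DENY
  req#8 t=0s: DENY
  req#9 t=1s: ALLOW
  req#10 t=1s: DENY
  req#11 t=1s: DENY
  req#12 t=1s: DENY
  req#13 t=2s: ALLOW
  req#14 t=2s: DENY
  req#15 t=2s: DENY
  req#16 t=2s: DENY
  req#17 t=2s: DENY
  req#18 t=2s: DENY
  req#19 t=2s: DENY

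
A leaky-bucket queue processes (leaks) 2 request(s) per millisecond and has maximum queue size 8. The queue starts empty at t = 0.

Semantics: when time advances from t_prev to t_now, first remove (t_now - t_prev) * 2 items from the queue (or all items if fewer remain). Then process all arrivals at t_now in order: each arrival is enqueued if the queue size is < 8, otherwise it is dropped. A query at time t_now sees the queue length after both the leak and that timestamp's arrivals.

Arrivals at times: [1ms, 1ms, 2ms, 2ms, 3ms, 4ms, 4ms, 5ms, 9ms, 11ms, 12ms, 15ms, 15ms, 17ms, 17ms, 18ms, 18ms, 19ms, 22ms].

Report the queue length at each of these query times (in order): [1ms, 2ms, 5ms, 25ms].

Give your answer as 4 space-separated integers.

Answer: 2 2 1 0

Derivation:
Queue lengths at query times:
  query t=1ms: backlog = 2
  query t=2ms: backlog = 2
  query t=5ms: backlog = 1
  query t=25ms: backlog = 0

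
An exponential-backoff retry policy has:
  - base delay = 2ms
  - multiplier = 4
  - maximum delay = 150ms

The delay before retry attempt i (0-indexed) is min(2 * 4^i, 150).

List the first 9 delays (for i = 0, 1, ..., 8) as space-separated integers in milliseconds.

Answer: 2 8 32 128 150 150 150 150 150

Derivation:
Computing each delay:
  i=0: min(2*4^0, 150) = 2
  i=1: min(2*4^1, 150) = 8
  i=2: min(2*4^2, 150) = 32
  i=3: min(2*4^3, 150) = 128
  i=4: min(2*4^4, 150) = 150
  i=5: min(2*4^5, 150) = 150
  i=6: min(2*4^6, 150) = 150
  i=7: min(2*4^7, 150) = 150
  i=8: min(2*4^8, 150) = 150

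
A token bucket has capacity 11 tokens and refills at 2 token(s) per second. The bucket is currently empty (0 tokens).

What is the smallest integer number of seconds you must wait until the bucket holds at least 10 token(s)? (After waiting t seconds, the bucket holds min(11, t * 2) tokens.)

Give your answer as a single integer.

Answer: 5

Derivation:
Need t * 2 >= 10, so t >= 10/2.
Smallest integer t = ceil(10/2) = 5.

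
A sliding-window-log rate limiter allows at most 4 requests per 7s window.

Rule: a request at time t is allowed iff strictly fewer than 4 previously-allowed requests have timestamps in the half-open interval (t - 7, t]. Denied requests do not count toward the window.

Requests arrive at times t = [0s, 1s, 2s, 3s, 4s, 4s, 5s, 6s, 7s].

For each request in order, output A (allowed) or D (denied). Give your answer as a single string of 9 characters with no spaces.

Answer: AAAADDDDA

Derivation:
Tracking allowed requests in the window:
  req#1 t=0s: ALLOW
  req#2 t=1s: ALLOW
  req#3 t=2s: ALLOW
  req#4 t=3s: ALLOW
  req#5 t=4s: DENY
  req#6 t=4s: DENY
  req#7 t=5s: DENY
  req#8 t=6s: DENY
  req#9 t=7s: ALLOW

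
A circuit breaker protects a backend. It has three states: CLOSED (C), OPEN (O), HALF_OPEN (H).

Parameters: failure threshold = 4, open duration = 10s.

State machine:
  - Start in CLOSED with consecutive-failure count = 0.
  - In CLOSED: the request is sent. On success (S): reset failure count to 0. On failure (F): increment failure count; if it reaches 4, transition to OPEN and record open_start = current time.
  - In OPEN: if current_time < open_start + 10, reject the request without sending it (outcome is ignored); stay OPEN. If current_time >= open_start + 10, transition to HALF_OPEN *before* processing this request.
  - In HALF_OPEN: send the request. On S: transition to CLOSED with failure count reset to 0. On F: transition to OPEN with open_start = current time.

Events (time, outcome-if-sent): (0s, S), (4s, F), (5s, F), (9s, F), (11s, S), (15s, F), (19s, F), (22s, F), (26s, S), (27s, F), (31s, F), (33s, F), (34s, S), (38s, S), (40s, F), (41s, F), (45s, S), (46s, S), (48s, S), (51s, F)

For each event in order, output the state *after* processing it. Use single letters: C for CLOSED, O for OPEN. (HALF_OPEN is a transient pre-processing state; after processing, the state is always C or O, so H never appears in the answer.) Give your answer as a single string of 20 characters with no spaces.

State after each event:
  event#1 t=0s outcome=S: state=CLOSED
  event#2 t=4s outcome=F: state=CLOSED
  event#3 t=5s outcome=F: state=CLOSED
  event#4 t=9s outcome=F: state=CLOSED
  event#5 t=11s outcome=S: state=CLOSED
  event#6 t=15s outcome=F: state=CLOSED
  event#7 t=19s outcome=F: state=CLOSED
  event#8 t=22s outcome=F: state=CLOSED
  event#9 t=26s outcome=S: state=CLOSED
  event#10 t=27s outcome=F: state=CLOSED
  event#11 t=31s outcome=F: state=CLOSED
  event#12 t=33s outcome=F: state=CLOSED
  event#13 t=34s outcome=S: state=CLOSED
  event#14 t=38s outcome=S: state=CLOSED
  event#15 t=40s outcome=F: state=CLOSED
  event#16 t=41s outcome=F: state=CLOSED
  event#17 t=45s outcome=S: state=CLOSED
  event#18 t=46s outcome=S: state=CLOSED
  event#19 t=48s outcome=S: state=CLOSED
  event#20 t=51s outcome=F: state=CLOSED

Answer: CCCCCCCCCCCCCCCCCCCC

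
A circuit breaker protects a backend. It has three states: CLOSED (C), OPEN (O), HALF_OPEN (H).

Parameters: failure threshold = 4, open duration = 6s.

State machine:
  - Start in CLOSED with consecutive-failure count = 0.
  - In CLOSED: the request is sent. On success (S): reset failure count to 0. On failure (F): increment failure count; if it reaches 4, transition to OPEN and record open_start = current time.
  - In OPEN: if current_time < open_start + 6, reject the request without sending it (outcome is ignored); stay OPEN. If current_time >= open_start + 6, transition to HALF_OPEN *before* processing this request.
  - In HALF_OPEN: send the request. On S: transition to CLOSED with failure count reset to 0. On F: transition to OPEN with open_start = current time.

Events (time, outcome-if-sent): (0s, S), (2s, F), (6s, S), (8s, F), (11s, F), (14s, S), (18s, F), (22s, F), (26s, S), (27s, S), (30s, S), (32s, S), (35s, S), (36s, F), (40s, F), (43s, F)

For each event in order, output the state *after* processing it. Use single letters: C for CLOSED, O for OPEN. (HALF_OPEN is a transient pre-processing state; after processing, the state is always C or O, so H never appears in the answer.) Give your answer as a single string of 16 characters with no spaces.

State after each event:
  event#1 t=0s outcome=S: state=CLOSED
  event#2 t=2s outcome=F: state=CLOSED
  event#3 t=6s outcome=S: state=CLOSED
  event#4 t=8s outcome=F: state=CLOSED
  event#5 t=11s outcome=F: state=CLOSED
  event#6 t=14s outcome=S: state=CLOSED
  event#7 t=18s outcome=F: state=CLOSED
  event#8 t=22s outcome=F: state=CLOSED
  event#9 t=26s outcome=S: state=CLOSED
  event#10 t=27s outcome=S: state=CLOSED
  event#11 t=30s outcome=S: state=CLOSED
  event#12 t=32s outcome=S: state=CLOSED
  event#13 t=35s outcome=S: state=CLOSED
  event#14 t=36s outcome=F: state=CLOSED
  event#15 t=40s outcome=F: state=CLOSED
  event#16 t=43s outcome=F: state=CLOSED

Answer: CCCCCCCCCCCCCCCC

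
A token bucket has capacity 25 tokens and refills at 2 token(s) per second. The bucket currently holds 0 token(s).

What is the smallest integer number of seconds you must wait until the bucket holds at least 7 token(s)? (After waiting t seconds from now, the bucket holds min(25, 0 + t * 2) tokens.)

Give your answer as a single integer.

Need 0 + t * 2 >= 7, so t >= 7/2.
Smallest integer t = ceil(7/2) = 4.

Answer: 4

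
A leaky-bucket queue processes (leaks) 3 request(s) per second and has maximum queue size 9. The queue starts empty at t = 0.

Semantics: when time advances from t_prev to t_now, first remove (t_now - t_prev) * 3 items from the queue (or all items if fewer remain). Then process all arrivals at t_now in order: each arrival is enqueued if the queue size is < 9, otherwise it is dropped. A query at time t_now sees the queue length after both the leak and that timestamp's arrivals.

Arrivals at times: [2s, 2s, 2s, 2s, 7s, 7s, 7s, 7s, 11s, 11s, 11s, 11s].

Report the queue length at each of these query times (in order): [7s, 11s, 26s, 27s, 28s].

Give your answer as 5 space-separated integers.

Answer: 4 4 0 0 0

Derivation:
Queue lengths at query times:
  query t=7s: backlog = 4
  query t=11s: backlog = 4
  query t=26s: backlog = 0
  query t=27s: backlog = 0
  query t=28s: backlog = 0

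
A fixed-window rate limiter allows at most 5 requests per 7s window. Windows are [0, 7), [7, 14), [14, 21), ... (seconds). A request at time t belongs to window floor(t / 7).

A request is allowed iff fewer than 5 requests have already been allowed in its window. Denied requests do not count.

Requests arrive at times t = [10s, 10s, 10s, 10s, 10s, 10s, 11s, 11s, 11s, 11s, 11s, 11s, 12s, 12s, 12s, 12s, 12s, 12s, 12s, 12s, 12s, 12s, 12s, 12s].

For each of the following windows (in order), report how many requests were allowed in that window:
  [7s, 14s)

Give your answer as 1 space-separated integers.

Answer: 5

Derivation:
Processing requests:
  req#1 t=10s (window 1): ALLOW
  req#2 t=10s (window 1): ALLOW
  req#3 t=10s (window 1): ALLOW
  req#4 t=10s (window 1): ALLOW
  req#5 t=10s (window 1): ALLOW
  req#6 t=10s (window 1): DENY
  req#7 t=11s (window 1): DENY
  req#8 t=11s (window 1): DENY
  req#9 t=11s (window 1): DENY
  req#10 t=11s (window 1): DENY
  req#11 t=11s (window 1): DENY
  req#12 t=11s (window 1): DENY
  req#13 t=12s (window 1): DENY
  req#14 t=12s (window 1): DENY
  req#15 t=12s (window 1): DENY
  req#16 t=12s (window 1): DENY
  req#17 t=12s (window 1): DENY
  req#18 t=12s (window 1): DENY
  req#19 t=12s (window 1): DENY
  req#20 t=12s (window 1): DENY
  req#21 t=12s (window 1): DENY
  req#22 t=12s (window 1): DENY
  req#23 t=12s (window 1): DENY
  req#24 t=12s (window 1): DENY

Allowed counts by window: 5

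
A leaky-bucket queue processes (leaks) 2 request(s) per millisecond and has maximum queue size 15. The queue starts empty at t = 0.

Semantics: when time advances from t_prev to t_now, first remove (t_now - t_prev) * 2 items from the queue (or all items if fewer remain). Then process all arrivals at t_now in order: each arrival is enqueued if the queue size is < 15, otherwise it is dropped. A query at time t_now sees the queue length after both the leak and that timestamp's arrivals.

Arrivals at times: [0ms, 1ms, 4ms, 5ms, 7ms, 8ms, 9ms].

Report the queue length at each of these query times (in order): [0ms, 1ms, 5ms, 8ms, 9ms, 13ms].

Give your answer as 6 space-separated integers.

Queue lengths at query times:
  query t=0ms: backlog = 1
  query t=1ms: backlog = 1
  query t=5ms: backlog = 1
  query t=8ms: backlog = 1
  query t=9ms: backlog = 1
  query t=13ms: backlog = 0

Answer: 1 1 1 1 1 0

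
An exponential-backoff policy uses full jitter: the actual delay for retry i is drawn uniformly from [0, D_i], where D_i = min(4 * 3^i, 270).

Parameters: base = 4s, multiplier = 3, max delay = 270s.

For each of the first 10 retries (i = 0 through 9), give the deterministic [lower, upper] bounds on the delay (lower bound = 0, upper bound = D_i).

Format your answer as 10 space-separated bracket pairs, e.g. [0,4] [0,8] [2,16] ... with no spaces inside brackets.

Computing bounds per retry:
  i=0: D_i=min(4*3^0,270)=4, bounds=[0,4]
  i=1: D_i=min(4*3^1,270)=12, bounds=[0,12]
  i=2: D_i=min(4*3^2,270)=36, bounds=[0,36]
  i=3: D_i=min(4*3^3,270)=108, bounds=[0,108]
  i=4: D_i=min(4*3^4,270)=270, bounds=[0,270]
  i=5: D_i=min(4*3^5,270)=270, bounds=[0,270]
  i=6: D_i=min(4*3^6,270)=270, bounds=[0,270]
  i=7: D_i=min(4*3^7,270)=270, bounds=[0,270]
  i=8: D_i=min(4*3^8,270)=270, bounds=[0,270]
  i=9: D_i=min(4*3^9,270)=270, bounds=[0,270]

Answer: [0,4] [0,12] [0,36] [0,108] [0,270] [0,270] [0,270] [0,270] [0,270] [0,270]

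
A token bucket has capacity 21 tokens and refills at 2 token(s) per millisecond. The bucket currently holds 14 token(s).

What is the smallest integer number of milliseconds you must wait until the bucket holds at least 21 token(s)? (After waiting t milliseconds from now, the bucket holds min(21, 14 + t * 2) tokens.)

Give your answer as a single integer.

Need 14 + t * 2 >= 21, so t >= 7/2.
Smallest integer t = ceil(7/2) = 4.

Answer: 4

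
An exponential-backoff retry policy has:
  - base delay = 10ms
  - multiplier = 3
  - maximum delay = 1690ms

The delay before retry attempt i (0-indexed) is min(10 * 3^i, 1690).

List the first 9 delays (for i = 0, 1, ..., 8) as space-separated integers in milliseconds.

Computing each delay:
  i=0: min(10*3^0, 1690) = 10
  i=1: min(10*3^1, 1690) = 30
  i=2: min(10*3^2, 1690) = 90
  i=3: min(10*3^3, 1690) = 270
  i=4: min(10*3^4, 1690) = 810
  i=5: min(10*3^5, 1690) = 1690
  i=6: min(10*3^6, 1690) = 1690
  i=7: min(10*3^7, 1690) = 1690
  i=8: min(10*3^8, 1690) = 1690

Answer: 10 30 90 270 810 1690 1690 1690 1690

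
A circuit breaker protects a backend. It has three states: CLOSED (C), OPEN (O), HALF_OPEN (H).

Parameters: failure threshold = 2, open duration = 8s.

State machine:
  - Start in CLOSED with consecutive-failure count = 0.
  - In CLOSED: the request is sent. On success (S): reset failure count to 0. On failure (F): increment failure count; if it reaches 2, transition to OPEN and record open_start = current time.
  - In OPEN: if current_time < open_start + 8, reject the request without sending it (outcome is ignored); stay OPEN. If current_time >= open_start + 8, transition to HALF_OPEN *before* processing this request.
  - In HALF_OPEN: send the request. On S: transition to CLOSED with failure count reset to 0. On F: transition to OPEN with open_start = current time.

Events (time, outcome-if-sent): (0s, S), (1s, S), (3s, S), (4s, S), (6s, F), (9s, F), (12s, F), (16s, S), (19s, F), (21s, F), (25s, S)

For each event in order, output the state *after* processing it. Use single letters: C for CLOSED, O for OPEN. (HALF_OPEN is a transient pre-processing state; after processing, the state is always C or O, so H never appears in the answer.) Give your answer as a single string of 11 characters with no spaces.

State after each event:
  event#1 t=0s outcome=S: state=CLOSED
  event#2 t=1s outcome=S: state=CLOSED
  event#3 t=3s outcome=S: state=CLOSED
  event#4 t=4s outcome=S: state=CLOSED
  event#5 t=6s outcome=F: state=CLOSED
  event#6 t=9s outcome=F: state=OPEN
  event#7 t=12s outcome=F: state=OPEN
  event#8 t=16s outcome=S: state=OPEN
  event#9 t=19s outcome=F: state=OPEN
  event#10 t=21s outcome=F: state=OPEN
  event#11 t=25s outcome=S: state=OPEN

Answer: CCCCCOOOOOO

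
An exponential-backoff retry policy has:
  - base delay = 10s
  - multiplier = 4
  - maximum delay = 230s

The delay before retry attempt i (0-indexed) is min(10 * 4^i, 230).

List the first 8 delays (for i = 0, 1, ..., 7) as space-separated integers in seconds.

Computing each delay:
  i=0: min(10*4^0, 230) = 10
  i=1: min(10*4^1, 230) = 40
  i=2: min(10*4^2, 230) = 160
  i=3: min(10*4^3, 230) = 230
  i=4: min(10*4^4, 230) = 230
  i=5: min(10*4^5, 230) = 230
  i=6: min(10*4^6, 230) = 230
  i=7: min(10*4^7, 230) = 230

Answer: 10 40 160 230 230 230 230 230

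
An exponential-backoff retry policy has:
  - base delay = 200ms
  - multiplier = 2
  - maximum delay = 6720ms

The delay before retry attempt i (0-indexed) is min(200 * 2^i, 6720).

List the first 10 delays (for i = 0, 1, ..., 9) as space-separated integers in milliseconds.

Answer: 200 400 800 1600 3200 6400 6720 6720 6720 6720

Derivation:
Computing each delay:
  i=0: min(200*2^0, 6720) = 200
  i=1: min(200*2^1, 6720) = 400
  i=2: min(200*2^2, 6720) = 800
  i=3: min(200*2^3, 6720) = 1600
  i=4: min(200*2^4, 6720) = 3200
  i=5: min(200*2^5, 6720) = 6400
  i=6: min(200*2^6, 6720) = 6720
  i=7: min(200*2^7, 6720) = 6720
  i=8: min(200*2^8, 6720) = 6720
  i=9: min(200*2^9, 6720) = 6720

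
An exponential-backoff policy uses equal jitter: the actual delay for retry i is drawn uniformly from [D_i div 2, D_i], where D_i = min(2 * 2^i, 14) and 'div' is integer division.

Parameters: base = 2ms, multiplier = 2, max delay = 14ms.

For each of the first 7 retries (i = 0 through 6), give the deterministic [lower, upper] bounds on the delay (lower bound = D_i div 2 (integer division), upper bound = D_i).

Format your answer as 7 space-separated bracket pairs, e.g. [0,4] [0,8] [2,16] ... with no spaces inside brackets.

Answer: [1,2] [2,4] [4,8] [7,14] [7,14] [7,14] [7,14]

Derivation:
Computing bounds per retry:
  i=0: D_i=min(2*2^0,14)=2, bounds=[1,2]
  i=1: D_i=min(2*2^1,14)=4, bounds=[2,4]
  i=2: D_i=min(2*2^2,14)=8, bounds=[4,8]
  i=3: D_i=min(2*2^3,14)=14, bounds=[7,14]
  i=4: D_i=min(2*2^4,14)=14, bounds=[7,14]
  i=5: D_i=min(2*2^5,14)=14, bounds=[7,14]
  i=6: D_i=min(2*2^6,14)=14, bounds=[7,14]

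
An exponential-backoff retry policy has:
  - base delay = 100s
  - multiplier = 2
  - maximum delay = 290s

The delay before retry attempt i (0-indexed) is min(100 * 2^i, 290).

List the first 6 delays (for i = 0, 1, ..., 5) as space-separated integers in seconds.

Computing each delay:
  i=0: min(100*2^0, 290) = 100
  i=1: min(100*2^1, 290) = 200
  i=2: min(100*2^2, 290) = 290
  i=3: min(100*2^3, 290) = 290
  i=4: min(100*2^4, 290) = 290
  i=5: min(100*2^5, 290) = 290

Answer: 100 200 290 290 290 290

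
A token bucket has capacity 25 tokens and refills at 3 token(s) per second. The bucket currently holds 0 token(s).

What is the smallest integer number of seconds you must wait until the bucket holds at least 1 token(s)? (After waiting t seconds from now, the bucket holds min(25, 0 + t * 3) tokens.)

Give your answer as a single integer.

Answer: 1

Derivation:
Need 0 + t * 3 >= 1, so t >= 1/3.
Smallest integer t = ceil(1/3) = 1.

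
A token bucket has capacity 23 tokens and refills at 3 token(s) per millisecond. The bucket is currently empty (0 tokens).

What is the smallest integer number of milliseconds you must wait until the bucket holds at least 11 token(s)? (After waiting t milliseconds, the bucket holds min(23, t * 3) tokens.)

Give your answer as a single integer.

Answer: 4

Derivation:
Need t * 3 >= 11, so t >= 11/3.
Smallest integer t = ceil(11/3) = 4.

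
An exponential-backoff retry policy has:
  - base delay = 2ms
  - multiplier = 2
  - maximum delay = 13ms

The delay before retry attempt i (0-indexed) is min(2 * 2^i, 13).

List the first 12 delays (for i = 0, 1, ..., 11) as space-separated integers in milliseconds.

Computing each delay:
  i=0: min(2*2^0, 13) = 2
  i=1: min(2*2^1, 13) = 4
  i=2: min(2*2^2, 13) = 8
  i=3: min(2*2^3, 13) = 13
  i=4: min(2*2^4, 13) = 13
  i=5: min(2*2^5, 13) = 13
  i=6: min(2*2^6, 13) = 13
  i=7: min(2*2^7, 13) = 13
  i=8: min(2*2^8, 13) = 13
  i=9: min(2*2^9, 13) = 13
  i=10: min(2*2^10, 13) = 13
  i=11: min(2*2^11, 13) = 13

Answer: 2 4 8 13 13 13 13 13 13 13 13 13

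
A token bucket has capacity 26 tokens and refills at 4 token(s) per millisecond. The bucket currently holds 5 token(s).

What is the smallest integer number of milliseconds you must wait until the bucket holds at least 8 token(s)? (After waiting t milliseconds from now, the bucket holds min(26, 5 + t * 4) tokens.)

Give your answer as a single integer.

Need 5 + t * 4 >= 8, so t >= 3/4.
Smallest integer t = ceil(3/4) = 1.

Answer: 1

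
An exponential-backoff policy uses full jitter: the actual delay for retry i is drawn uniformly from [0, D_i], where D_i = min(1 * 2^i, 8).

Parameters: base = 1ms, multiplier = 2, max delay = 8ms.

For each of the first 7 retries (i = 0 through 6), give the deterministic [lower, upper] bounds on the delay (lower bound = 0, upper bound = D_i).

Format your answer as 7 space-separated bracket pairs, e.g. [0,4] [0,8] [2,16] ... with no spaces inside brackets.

Computing bounds per retry:
  i=0: D_i=min(1*2^0,8)=1, bounds=[0,1]
  i=1: D_i=min(1*2^1,8)=2, bounds=[0,2]
  i=2: D_i=min(1*2^2,8)=4, bounds=[0,4]
  i=3: D_i=min(1*2^3,8)=8, bounds=[0,8]
  i=4: D_i=min(1*2^4,8)=8, bounds=[0,8]
  i=5: D_i=min(1*2^5,8)=8, bounds=[0,8]
  i=6: D_i=min(1*2^6,8)=8, bounds=[0,8]

Answer: [0,1] [0,2] [0,4] [0,8] [0,8] [0,8] [0,8]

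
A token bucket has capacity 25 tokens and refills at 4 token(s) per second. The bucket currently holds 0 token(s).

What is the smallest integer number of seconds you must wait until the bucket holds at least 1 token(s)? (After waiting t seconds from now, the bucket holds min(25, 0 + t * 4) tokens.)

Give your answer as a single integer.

Need 0 + t * 4 >= 1, so t >= 1/4.
Smallest integer t = ceil(1/4) = 1.

Answer: 1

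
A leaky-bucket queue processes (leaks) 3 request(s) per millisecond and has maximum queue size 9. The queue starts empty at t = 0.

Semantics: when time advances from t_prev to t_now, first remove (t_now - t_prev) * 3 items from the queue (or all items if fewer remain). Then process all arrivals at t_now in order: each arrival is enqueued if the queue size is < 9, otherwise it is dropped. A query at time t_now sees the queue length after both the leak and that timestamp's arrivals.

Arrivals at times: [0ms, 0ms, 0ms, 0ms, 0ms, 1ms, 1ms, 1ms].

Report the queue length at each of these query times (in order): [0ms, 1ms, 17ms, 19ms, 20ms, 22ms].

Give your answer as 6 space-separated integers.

Queue lengths at query times:
  query t=0ms: backlog = 5
  query t=1ms: backlog = 5
  query t=17ms: backlog = 0
  query t=19ms: backlog = 0
  query t=20ms: backlog = 0
  query t=22ms: backlog = 0

Answer: 5 5 0 0 0 0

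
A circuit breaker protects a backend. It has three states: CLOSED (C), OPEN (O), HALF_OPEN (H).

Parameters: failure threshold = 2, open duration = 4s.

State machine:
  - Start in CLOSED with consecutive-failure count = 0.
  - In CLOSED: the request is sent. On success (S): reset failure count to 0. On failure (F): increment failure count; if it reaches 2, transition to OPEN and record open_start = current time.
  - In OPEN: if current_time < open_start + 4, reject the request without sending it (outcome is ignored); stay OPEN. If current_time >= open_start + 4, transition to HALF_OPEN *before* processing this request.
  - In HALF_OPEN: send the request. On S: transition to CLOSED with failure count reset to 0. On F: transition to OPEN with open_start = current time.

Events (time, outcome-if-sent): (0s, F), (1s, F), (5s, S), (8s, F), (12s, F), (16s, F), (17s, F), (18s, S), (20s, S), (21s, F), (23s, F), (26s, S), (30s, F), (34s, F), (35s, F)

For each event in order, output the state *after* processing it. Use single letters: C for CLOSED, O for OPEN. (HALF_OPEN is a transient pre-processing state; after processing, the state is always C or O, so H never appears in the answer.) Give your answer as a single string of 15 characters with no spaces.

State after each event:
  event#1 t=0s outcome=F: state=CLOSED
  event#2 t=1s outcome=F: state=OPEN
  event#3 t=5s outcome=S: state=CLOSED
  event#4 t=8s outcome=F: state=CLOSED
  event#5 t=12s outcome=F: state=OPEN
  event#6 t=16s outcome=F: state=OPEN
  event#7 t=17s outcome=F: state=OPEN
  event#8 t=18s outcome=S: state=OPEN
  event#9 t=20s outcome=S: state=CLOSED
  event#10 t=21s outcome=F: state=CLOSED
  event#11 t=23s outcome=F: state=OPEN
  event#12 t=26s outcome=S: state=OPEN
  event#13 t=30s outcome=F: state=OPEN
  event#14 t=34s outcome=F: state=OPEN
  event#15 t=35s outcome=F: state=OPEN

Answer: COCCOOOOCCOOOOO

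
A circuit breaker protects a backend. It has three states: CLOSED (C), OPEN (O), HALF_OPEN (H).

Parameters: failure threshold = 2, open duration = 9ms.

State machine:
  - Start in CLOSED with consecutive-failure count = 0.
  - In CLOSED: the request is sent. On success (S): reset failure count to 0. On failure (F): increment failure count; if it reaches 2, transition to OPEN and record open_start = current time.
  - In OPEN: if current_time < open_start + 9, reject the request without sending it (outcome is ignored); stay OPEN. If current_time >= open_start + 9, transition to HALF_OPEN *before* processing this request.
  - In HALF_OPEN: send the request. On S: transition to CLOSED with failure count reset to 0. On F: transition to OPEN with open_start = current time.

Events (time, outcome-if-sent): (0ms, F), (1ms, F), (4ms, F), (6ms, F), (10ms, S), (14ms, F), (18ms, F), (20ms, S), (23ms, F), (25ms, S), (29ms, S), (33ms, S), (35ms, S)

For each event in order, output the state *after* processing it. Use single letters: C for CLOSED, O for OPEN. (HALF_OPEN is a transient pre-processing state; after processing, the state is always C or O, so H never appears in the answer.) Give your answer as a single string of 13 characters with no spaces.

Answer: COOOCCOOOOCCC

Derivation:
State after each event:
  event#1 t=0ms outcome=F: state=CLOSED
  event#2 t=1ms outcome=F: state=OPEN
  event#3 t=4ms outcome=F: state=OPEN
  event#4 t=6ms outcome=F: state=OPEN
  event#5 t=10ms outcome=S: state=CLOSED
  event#6 t=14ms outcome=F: state=CLOSED
  event#7 t=18ms outcome=F: state=OPEN
  event#8 t=20ms outcome=S: state=OPEN
  event#9 t=23ms outcome=F: state=OPEN
  event#10 t=25ms outcome=S: state=OPEN
  event#11 t=29ms outcome=S: state=CLOSED
  event#12 t=33ms outcome=S: state=CLOSED
  event#13 t=35ms outcome=S: state=CLOSED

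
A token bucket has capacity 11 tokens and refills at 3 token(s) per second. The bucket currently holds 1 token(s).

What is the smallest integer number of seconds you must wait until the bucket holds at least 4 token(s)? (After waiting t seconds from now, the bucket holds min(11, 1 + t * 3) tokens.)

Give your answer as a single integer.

Answer: 1

Derivation:
Need 1 + t * 3 >= 4, so t >= 3/3.
Smallest integer t = ceil(3/3) = 1.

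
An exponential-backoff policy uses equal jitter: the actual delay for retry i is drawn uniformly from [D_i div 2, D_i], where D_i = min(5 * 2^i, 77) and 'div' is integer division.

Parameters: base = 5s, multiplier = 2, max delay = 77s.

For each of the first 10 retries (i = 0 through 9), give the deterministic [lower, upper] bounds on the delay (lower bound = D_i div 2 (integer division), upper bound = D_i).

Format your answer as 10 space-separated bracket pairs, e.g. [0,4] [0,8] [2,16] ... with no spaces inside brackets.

Answer: [2,5] [5,10] [10,20] [20,40] [38,77] [38,77] [38,77] [38,77] [38,77] [38,77]

Derivation:
Computing bounds per retry:
  i=0: D_i=min(5*2^0,77)=5, bounds=[2,5]
  i=1: D_i=min(5*2^1,77)=10, bounds=[5,10]
  i=2: D_i=min(5*2^2,77)=20, bounds=[10,20]
  i=3: D_i=min(5*2^3,77)=40, bounds=[20,40]
  i=4: D_i=min(5*2^4,77)=77, bounds=[38,77]
  i=5: D_i=min(5*2^5,77)=77, bounds=[38,77]
  i=6: D_i=min(5*2^6,77)=77, bounds=[38,77]
  i=7: D_i=min(5*2^7,77)=77, bounds=[38,77]
  i=8: D_i=min(5*2^8,77)=77, bounds=[38,77]
  i=9: D_i=min(5*2^9,77)=77, bounds=[38,77]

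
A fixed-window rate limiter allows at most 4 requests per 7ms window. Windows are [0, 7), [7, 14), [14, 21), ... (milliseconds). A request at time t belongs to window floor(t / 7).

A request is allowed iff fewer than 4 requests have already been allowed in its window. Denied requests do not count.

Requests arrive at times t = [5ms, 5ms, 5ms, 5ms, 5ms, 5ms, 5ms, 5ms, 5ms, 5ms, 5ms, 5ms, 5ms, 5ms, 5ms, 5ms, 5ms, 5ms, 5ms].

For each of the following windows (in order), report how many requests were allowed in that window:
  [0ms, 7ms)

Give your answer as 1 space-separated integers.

Processing requests:
  req#1 t=5ms (window 0): ALLOW
  req#2 t=5ms (window 0): ALLOW
  req#3 t=5ms (window 0): ALLOW
  req#4 t=5ms (window 0): ALLOW
  req#5 t=5ms (window 0): DENY
  req#6 t=5ms (window 0): DENY
  req#7 t=5ms (window 0): DENY
  req#8 t=5ms (window 0): DENY
  req#9 t=5ms (window 0): DENY
  req#10 t=5ms (window 0): DENY
  req#11 t=5ms (window 0): DENY
  req#12 t=5ms (window 0): DENY
  req#13 t=5ms (window 0): DENY
  req#14 t=5ms (window 0): DENY
  req#15 t=5ms (window 0): DENY
  req#16 t=5ms (window 0): DENY
  req#17 t=5ms (window 0): DENY
  req#18 t=5ms (window 0): DENY
  req#19 t=5ms (window 0): DENY

Allowed counts by window: 4

Answer: 4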